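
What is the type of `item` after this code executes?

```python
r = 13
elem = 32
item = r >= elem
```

Comparison operators return bool

bool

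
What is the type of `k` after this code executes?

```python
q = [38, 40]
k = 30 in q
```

'in' operator returns bool

bool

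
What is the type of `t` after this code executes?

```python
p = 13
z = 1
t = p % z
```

int % int returns int (13 % 1 = 0)

int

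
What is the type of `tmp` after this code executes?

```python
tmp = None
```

None has type NoneType

NoneType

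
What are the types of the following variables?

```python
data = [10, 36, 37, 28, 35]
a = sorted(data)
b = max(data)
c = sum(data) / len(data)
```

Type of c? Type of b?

int / int returns float; max of ints returns int

float, int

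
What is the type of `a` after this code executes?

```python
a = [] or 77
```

'or' returns first truthy value (77, which is int)

int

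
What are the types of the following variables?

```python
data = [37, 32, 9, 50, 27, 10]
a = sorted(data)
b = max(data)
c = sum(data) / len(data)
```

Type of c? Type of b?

int / int returns float; max of ints returns int

float, int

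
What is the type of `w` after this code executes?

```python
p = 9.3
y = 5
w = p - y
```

float - int returns float (9.3 - 5 = 4.3)

float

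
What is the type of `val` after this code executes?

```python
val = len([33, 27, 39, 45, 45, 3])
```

len() always returns int

int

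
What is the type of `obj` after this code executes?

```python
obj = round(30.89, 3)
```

round() with ndigits arg returns float

float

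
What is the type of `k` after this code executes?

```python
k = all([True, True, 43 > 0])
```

all() returns bool

bool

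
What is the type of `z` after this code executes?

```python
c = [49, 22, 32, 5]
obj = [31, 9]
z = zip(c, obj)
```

zip() returns a zip iterator object

zip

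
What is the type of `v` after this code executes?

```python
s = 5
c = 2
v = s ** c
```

int ** positive int returns int (5 ** 2 = 25)

int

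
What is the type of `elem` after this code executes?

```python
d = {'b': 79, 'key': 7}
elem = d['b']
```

Accessing dict[str, int] with key 'b' returns int value 79

int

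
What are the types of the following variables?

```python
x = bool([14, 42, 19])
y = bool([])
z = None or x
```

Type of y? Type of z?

bool() returns bool; None or <bool> returns the bool

bool, bool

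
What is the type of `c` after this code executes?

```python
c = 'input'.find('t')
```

str.find() returns int (index, or -1)

int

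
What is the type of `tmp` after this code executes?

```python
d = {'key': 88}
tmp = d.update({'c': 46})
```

dict.update() returns None

NoneType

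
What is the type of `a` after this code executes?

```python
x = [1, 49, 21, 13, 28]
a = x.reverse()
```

list.reverse() returns None

NoneType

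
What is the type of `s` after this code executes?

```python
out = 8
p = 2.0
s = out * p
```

int * float returns float (8 * 2.0 = 16.0)

float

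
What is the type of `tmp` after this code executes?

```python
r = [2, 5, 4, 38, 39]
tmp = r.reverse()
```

list.reverse() returns None

NoneType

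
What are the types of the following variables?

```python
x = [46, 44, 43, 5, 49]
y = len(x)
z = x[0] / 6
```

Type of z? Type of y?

int / int returns float; len() returns int

float, int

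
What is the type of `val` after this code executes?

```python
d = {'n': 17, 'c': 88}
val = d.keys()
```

.keys() returns a dict_keys view object

dict_keys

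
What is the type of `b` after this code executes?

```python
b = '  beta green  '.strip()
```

str.strip() returns str

str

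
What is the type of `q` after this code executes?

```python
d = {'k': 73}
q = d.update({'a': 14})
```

dict.update() returns None

NoneType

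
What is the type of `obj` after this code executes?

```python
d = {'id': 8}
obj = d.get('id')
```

dict.get() returns the value (int) when key is found

int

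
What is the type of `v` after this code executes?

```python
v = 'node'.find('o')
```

str.find() returns int (index, or -1)

int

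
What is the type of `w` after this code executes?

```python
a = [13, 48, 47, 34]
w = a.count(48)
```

list.count() returns int

int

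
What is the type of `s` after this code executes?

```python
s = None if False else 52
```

Ternary: condition is False, else branch (52) taken → int

int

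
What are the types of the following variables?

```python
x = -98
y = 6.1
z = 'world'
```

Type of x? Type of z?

x is int; z is str

int, str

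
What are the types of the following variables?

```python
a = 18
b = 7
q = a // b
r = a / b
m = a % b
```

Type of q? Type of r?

int // int returns int; int / int returns float

int, float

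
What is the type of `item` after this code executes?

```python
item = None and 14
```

'and' returns first falsy value (None)

NoneType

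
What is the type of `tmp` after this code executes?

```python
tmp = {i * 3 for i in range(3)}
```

A set comprehension {expr for x in iterable} produces a set

set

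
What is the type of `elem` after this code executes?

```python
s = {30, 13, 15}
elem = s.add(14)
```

set.add() returns None (mutates in place)

NoneType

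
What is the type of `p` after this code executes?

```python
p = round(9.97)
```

round() with no ndigits arg returns int

int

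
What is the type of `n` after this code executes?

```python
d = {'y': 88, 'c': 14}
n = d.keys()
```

.keys() returns a dict_keys view object

dict_keys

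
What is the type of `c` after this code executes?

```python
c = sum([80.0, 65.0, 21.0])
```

sum() of floats returns float

float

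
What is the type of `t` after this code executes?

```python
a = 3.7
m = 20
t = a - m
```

float - int returns float (3.7 - 20 = -16.3)

float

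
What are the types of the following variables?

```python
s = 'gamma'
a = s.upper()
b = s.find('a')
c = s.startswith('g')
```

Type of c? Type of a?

str.startswith() returns bool; str.upper() returns str

bool, str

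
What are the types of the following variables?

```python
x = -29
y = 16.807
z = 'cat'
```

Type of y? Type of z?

y is float; z is str

float, str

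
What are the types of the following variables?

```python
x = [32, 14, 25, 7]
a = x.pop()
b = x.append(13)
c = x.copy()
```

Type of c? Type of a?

list.copy() returns list; list.pop() returns the element (int)

list, int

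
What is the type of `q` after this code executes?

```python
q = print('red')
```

print() returns None

NoneType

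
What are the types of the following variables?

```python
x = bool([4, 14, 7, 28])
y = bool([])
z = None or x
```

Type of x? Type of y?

bool() returns bool; bool() returns bool

bool, bool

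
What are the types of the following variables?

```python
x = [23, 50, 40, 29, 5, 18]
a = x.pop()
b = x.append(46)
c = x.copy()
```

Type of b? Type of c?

list.append() returns None; list.copy() returns list

NoneType, list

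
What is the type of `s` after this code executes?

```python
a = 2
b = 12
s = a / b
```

int / int always returns float in Python 3 (2 / 12 = 0.166667)

float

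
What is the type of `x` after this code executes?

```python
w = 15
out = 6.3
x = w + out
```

int + float returns float (15 + 6.3 = 21.3)

float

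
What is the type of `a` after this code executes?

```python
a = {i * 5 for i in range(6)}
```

A set comprehension {expr for x in iterable} produces a set

set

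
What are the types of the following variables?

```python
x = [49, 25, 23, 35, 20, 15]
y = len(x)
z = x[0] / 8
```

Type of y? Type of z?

len() returns int; int / int returns float

int, float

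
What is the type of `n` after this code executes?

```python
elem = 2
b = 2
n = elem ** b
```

int ** positive int returns int (2 ** 2 = 4)

int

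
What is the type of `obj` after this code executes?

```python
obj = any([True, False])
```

any() returns bool

bool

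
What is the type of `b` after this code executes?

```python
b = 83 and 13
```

'and' returns the last value when all truthy (13, which is int)

int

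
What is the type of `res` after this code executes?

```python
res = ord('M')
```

ord() returns int (Unicode code point)

int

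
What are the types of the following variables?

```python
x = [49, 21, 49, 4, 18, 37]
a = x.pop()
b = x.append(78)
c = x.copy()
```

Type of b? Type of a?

list.append() returns None; list.pop() returns the element (int)

NoneType, int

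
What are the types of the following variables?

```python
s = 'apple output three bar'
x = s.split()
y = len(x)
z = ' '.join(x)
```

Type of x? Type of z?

str.split() returns list; str.join() returns str

list, str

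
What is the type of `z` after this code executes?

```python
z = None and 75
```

'and' returns first falsy value (None)

NoneType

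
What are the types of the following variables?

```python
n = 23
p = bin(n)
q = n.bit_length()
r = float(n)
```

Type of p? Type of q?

bin() returns str; int.bit_length() returns int

str, int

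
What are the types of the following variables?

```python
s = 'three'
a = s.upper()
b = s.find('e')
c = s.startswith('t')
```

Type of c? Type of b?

str.startswith() returns bool; str.find() returns int

bool, int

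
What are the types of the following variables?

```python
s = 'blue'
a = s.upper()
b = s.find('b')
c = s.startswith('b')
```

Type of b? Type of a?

str.find() returns int; str.upper() returns str

int, str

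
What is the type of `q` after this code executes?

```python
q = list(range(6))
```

list(range(...)) returns list

list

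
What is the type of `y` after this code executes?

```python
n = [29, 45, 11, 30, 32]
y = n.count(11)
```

list.count() returns int

int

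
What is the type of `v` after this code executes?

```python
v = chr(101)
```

chr() returns str (single character)

str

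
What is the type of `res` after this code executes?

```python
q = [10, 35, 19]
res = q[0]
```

Indexing a list of ints returns int (q[0] = 10)

int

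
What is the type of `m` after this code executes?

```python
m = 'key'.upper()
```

str.upper() returns str

str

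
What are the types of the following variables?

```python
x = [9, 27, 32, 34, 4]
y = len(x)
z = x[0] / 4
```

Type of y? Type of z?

len() returns int; int / int returns float

int, float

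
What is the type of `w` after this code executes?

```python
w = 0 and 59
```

'and' returns the first falsy value (0, which is int)

int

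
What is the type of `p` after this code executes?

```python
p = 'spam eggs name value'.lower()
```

str.lower() returns str

str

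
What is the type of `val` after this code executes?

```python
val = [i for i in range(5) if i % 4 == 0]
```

A list comprehension [...] produces a list

list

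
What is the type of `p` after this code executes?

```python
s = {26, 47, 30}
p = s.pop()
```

Popping from a set of ints returns int

int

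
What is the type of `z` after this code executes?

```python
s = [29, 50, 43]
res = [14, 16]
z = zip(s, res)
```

zip() returns a zip iterator object

zip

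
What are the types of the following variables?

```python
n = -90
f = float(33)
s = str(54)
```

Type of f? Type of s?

f is float; s is str

float, str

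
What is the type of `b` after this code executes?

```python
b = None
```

None has type NoneType

NoneType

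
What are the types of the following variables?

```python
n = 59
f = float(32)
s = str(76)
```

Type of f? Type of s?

f is float; s is str

float, str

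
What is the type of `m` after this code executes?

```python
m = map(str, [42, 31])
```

map() returns a map iterator object

map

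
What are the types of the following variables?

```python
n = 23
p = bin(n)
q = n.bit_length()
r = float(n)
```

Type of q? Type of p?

int.bit_length() returns int; bin() returns str

int, str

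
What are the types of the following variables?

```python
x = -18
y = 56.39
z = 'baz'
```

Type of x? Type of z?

x is int; z is str

int, str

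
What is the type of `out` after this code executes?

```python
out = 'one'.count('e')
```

str.count() returns int

int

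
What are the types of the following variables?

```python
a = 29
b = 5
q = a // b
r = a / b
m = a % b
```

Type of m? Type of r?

int % int returns int; int / int returns float

int, float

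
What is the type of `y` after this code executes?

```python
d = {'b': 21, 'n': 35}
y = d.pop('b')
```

dict.pop() returns the value (int)

int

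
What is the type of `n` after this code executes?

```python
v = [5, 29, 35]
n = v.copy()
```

list.copy() returns list

list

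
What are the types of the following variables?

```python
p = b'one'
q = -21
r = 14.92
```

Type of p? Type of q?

p is bytes; q is int

bytes, int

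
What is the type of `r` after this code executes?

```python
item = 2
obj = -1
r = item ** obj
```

int ** negative int returns float

float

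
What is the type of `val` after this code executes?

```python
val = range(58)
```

range() returns a range object

range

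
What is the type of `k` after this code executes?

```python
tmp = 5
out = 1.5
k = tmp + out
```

int + float returns float (5 + 1.5 = 6.5)

float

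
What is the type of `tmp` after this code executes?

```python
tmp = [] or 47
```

'or' returns first truthy value (47, which is int)

int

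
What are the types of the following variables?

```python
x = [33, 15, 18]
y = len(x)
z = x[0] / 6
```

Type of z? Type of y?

int / int returns float; len() returns int

float, int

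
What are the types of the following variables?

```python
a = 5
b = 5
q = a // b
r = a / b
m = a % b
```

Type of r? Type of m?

int / int returns float; int % int returns int

float, int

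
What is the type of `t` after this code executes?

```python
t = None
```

None has type NoneType

NoneType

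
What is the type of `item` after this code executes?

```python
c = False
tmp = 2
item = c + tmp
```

bool + int returns int (False is 0, so 0 + 2 = 2)

int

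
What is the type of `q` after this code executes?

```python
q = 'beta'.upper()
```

str.upper() returns str

str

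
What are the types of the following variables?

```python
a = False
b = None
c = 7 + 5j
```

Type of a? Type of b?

a is bool; b is NoneType

bool, NoneType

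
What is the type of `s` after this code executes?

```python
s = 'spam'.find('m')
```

str.find() returns int (index, or -1)

int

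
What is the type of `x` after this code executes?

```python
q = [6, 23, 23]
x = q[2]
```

Indexing a list of ints returns int (q[2] = 23)

int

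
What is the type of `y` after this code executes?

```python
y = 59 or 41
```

'or' returns the first truthy value (59, which is int)

int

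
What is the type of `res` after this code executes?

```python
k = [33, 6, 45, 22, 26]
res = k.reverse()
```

list.reverse() returns None

NoneType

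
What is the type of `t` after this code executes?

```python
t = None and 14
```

'and' returns first falsy value (None)

NoneType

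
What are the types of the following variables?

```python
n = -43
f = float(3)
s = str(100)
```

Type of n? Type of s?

n is int; s is str

int, str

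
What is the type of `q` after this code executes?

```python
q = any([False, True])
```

any() returns bool

bool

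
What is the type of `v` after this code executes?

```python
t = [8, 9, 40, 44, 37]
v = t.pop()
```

list.pop() returns the popped element (int here)

int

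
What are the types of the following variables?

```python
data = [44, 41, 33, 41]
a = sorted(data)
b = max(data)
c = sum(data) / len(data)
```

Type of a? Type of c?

sorted() returns list; int / int returns float

list, float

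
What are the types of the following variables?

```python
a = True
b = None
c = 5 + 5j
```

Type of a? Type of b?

a is bool; b is NoneType

bool, NoneType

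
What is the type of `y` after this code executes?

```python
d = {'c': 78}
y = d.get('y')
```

dict.get() returns None when key 'y' is not found and no default given

NoneType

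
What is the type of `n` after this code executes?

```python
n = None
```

None has type NoneType

NoneType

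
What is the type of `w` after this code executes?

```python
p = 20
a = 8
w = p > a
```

Comparison operators return bool

bool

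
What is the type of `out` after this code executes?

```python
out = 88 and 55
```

'and' returns the last value when all truthy (55, which is int)

int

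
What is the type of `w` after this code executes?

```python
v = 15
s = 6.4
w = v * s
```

int * float returns float (15 * 6.4 = 96.0)

float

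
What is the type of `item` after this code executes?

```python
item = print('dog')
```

print() returns None

NoneType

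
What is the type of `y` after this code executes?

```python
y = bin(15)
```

bin() returns str representation

str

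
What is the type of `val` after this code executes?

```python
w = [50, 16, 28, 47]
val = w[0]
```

Indexing a list of ints returns int (w[0] = 50)

int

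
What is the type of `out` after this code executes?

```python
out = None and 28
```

'and' returns first falsy value (None)

NoneType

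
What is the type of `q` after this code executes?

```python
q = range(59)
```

range() returns a range object

range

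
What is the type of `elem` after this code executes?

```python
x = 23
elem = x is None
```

'is' comparison returns bool

bool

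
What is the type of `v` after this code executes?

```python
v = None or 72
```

'or' with None returns the other value (72, int)

int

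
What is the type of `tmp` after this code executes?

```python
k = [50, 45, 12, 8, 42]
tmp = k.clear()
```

list.clear() returns None

NoneType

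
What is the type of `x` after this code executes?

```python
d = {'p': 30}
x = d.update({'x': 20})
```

dict.update() returns None

NoneType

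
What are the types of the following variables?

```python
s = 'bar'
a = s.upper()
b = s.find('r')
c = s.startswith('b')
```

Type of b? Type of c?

str.find() returns int; str.startswith() returns bool

int, bool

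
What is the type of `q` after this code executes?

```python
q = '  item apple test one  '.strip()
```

str.strip() returns str

str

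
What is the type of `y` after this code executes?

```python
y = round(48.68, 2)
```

round() with ndigits arg returns float

float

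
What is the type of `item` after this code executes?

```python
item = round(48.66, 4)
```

round() with ndigits arg returns float

float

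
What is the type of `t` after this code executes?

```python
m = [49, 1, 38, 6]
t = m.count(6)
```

list.count() returns int

int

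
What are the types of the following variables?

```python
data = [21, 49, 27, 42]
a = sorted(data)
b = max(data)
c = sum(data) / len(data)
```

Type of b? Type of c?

max of ints returns int; int / int returns float

int, float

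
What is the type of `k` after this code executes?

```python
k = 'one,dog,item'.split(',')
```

str.split() returns list

list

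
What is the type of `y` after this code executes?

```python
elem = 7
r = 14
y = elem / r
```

int / int always returns float in Python 3 (7 / 14 = 0.5)

float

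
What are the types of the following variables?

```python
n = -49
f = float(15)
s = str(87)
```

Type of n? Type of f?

n is int; f is float

int, float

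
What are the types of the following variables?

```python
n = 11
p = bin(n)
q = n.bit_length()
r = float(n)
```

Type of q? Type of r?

int.bit_length() returns int; float() returns float

int, float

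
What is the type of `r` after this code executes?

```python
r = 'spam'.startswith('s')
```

str.startswith() returns bool

bool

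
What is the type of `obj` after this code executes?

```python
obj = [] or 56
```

'or' returns first truthy value (56, which is int)

int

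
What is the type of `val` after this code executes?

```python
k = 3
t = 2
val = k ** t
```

int ** positive int returns int (3 ** 2 = 9)

int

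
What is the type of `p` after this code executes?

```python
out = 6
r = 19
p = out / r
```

int / int always returns float in Python 3 (6 / 19 = 0.315789)

float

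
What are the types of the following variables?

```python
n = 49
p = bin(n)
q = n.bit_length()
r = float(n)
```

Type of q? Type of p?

int.bit_length() returns int; bin() returns str

int, str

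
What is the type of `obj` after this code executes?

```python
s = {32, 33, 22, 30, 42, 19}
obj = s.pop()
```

Popping from a set of ints returns int

int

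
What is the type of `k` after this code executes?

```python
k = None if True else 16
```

Ternary: condition is True, if branch (None) taken → NoneType

NoneType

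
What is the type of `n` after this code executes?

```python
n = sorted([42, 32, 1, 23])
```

sorted() always returns list

list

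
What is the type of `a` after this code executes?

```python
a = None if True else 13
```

Ternary: condition is True, if branch (None) taken → NoneType

NoneType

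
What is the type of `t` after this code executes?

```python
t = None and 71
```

'and' returns first falsy value (None)

NoneType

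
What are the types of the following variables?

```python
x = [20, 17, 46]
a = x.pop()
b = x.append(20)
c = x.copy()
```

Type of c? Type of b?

list.copy() returns list; list.append() returns None

list, NoneType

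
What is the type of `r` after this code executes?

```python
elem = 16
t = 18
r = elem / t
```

int / int always returns float in Python 3 (16 / 18 = 0.888889)

float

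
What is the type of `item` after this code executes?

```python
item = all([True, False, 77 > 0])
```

all() returns bool

bool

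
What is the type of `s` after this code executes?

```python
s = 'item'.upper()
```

str.upper() returns str

str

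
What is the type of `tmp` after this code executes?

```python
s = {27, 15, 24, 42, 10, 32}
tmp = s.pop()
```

Popping from a set of ints returns int

int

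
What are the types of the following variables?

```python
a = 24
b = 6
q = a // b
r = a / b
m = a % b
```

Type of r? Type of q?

int / int returns float; int // int returns int

float, int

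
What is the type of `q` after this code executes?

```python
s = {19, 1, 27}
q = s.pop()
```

Popping from a set of ints returns int

int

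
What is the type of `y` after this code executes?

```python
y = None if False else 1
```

Ternary: condition is False, else branch (1) taken → int

int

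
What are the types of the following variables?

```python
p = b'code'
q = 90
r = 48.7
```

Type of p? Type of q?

p is bytes; q is int

bytes, int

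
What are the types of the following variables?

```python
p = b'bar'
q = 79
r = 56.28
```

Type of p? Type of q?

p is bytes; q is int

bytes, int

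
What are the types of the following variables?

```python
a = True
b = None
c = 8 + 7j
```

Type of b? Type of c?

b is NoneType; c is complex

NoneType, complex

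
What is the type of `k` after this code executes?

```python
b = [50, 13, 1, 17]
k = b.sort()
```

list.sort() returns None (sorts in place)

NoneType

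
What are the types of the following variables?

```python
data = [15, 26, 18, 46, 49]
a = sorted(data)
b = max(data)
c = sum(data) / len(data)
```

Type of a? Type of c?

sorted() returns list; int / int returns float

list, float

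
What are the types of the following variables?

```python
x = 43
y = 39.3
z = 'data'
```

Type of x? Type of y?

x is int; y is float

int, float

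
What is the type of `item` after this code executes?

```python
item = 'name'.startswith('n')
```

str.startswith() returns bool

bool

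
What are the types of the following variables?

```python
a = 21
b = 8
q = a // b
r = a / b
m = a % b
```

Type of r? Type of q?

int / int returns float; int // int returns int

float, int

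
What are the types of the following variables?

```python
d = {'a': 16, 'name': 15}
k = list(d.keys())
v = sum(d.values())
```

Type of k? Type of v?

list(...) returns list; sum of int values returns int

list, int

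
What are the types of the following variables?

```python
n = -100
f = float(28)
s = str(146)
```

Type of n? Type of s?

n is int; s is str

int, str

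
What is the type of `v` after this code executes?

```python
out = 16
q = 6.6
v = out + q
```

int + float returns float (16 + 6.6 = 22.6)

float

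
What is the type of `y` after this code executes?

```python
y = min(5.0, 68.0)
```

min() of floats returns float

float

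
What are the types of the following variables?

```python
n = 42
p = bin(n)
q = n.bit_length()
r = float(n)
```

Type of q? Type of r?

int.bit_length() returns int; float() returns float

int, float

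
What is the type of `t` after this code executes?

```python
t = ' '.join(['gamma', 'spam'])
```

str.join() returns str

str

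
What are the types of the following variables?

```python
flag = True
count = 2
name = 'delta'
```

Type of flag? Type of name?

flag is bool; name is str

bool, str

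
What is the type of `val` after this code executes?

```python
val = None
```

None has type NoneType

NoneType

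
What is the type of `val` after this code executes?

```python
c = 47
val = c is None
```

'is' comparison returns bool

bool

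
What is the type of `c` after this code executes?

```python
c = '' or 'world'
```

'or' returns first truthy value ('world', which is str)

str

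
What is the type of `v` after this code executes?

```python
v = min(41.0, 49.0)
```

min() of floats returns float

float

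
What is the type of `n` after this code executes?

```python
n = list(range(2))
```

list(range(...)) returns list

list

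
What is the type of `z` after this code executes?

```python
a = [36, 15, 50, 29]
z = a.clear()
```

list.clear() returns None

NoneType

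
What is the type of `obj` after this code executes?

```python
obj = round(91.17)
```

round() with no ndigits arg returns int

int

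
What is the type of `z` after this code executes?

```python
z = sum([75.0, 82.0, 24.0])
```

sum() of floats returns float

float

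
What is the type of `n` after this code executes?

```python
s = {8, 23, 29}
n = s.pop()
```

Popping from a set of ints returns int

int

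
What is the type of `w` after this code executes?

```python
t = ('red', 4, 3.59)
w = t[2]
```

Index 2 of tuple is 3.59 which is float

float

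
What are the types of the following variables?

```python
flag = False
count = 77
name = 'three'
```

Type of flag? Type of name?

flag is bool; name is str

bool, str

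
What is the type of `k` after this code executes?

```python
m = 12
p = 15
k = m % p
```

int % int returns int (12 % 15 = 12)

int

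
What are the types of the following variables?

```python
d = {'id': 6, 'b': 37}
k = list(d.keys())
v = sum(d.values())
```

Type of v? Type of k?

sum of int values returns int; list(...) returns list

int, list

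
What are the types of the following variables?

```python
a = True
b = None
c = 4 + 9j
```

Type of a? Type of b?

a is bool; b is NoneType

bool, NoneType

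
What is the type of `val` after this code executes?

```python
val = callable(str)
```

callable() returns bool

bool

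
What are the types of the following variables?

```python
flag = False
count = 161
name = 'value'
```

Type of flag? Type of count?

flag is bool; count is int

bool, int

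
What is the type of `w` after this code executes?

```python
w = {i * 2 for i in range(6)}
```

A set comprehension {expr for x in iterable} produces a set

set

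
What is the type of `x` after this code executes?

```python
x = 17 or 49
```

'or' returns the first truthy value (17, which is int)

int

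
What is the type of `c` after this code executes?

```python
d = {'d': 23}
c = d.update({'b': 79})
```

dict.update() returns None

NoneType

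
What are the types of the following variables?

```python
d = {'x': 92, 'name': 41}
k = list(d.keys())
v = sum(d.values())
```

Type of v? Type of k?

sum of int values returns int; list(...) returns list

int, list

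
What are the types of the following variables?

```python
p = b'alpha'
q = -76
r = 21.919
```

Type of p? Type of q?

p is bytes; q is int

bytes, int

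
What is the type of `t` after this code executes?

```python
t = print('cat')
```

print() returns None

NoneType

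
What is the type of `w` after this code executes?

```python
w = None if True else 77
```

Ternary: condition is True, if branch (None) taken → NoneType

NoneType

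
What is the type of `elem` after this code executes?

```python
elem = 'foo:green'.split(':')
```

str.split() returns list

list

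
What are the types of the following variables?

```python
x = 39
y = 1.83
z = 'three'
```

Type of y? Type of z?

y is float; z is str

float, str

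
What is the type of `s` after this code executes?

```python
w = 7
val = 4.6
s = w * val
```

int * float returns float (7 * 4.6 = 32.2)

float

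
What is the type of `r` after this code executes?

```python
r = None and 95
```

'and' returns first falsy value (None)

NoneType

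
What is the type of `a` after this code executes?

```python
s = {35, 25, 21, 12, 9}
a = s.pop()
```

Popping from a set of ints returns int

int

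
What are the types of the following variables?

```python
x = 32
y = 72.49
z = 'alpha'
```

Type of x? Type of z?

x is int; z is str

int, str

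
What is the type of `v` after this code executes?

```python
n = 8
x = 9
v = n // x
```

int // int returns int (8 // 9 = 0)

int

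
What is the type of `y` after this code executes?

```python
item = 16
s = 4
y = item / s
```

int / int always returns float in Python 3 (16 / 4 = 4)

float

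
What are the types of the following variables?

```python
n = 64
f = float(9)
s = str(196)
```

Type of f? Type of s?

f is float; s is str

float, str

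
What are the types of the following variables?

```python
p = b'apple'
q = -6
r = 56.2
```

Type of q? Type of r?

q is int; r is float

int, float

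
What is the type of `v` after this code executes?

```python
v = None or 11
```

'or' with None returns the other value (11, int)

int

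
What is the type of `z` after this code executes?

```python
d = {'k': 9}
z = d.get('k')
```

dict.get() returns the value (int) when key is found

int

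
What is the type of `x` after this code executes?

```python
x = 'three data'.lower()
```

str.lower() returns str

str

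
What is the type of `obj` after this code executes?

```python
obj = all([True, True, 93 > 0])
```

all() returns bool

bool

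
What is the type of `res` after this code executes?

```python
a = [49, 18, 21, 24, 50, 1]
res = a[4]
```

Indexing a list of ints returns int (a[4] = 50)

int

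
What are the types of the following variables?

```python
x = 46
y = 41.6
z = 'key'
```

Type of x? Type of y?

x is int; y is float

int, float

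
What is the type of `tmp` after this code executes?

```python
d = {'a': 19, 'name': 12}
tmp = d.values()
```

.values() returns a dict_values view object

dict_values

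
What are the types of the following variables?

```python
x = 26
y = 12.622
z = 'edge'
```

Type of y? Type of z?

y is float; z is str

float, str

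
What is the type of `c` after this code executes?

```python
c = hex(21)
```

hex() returns str representation

str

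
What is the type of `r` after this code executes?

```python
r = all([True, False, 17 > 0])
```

all() returns bool

bool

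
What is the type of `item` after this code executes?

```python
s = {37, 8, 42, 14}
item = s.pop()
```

Popping from a set of ints returns int

int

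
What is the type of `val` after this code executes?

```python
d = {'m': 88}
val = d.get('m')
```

dict.get() returns the value (int) when key is found

int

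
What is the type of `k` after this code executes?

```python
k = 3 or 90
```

'or' returns the first truthy value (3, which is int)

int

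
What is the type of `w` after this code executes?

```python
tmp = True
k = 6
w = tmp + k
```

bool + int returns int (True is 1, so 1 + 6 = 7)

int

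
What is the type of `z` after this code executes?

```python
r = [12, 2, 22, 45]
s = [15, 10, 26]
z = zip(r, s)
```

zip() returns a zip iterator object

zip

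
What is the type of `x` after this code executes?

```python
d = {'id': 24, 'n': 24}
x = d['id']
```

Accessing dict[str, int] with key 'id' returns int value 24

int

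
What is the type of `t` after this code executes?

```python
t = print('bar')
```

print() returns None

NoneType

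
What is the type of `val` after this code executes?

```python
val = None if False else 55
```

Ternary: condition is False, else branch (55) taken → int

int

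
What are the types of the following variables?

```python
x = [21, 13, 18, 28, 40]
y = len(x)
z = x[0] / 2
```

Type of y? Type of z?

len() returns int; int / int returns float

int, float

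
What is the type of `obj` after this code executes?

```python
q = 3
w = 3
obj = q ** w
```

int ** positive int returns int (3 ** 3 = 27)

int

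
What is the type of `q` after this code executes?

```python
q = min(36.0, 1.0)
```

min() of floats returns float

float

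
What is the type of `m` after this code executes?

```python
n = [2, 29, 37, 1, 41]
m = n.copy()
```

list.copy() returns list

list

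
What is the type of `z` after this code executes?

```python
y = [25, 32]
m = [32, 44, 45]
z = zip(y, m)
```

zip() returns a zip iterator object

zip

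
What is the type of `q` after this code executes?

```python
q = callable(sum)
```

callable() returns bool

bool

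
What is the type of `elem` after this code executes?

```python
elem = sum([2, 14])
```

sum() of ints returns int

int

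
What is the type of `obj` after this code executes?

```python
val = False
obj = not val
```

'not' always returns bool

bool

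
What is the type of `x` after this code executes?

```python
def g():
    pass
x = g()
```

A function with no return statement returns None

NoneType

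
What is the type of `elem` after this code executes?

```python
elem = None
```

None has type NoneType

NoneType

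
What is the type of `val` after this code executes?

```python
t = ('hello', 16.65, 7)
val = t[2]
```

Index 2 of tuple is 7 which is int

int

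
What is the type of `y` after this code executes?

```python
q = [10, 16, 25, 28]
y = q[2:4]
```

Slicing a list always returns a list

list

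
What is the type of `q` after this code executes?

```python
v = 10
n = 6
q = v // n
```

int // int returns int (10 // 6 = 1)

int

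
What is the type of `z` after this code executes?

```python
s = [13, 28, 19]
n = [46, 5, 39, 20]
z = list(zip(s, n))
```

list(zip(...)) returns a list of tuples

list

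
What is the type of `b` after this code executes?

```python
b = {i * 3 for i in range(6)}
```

A set comprehension {expr for x in iterable} produces a set

set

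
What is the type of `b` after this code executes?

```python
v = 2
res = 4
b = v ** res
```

int ** positive int returns int (2 ** 4 = 16)

int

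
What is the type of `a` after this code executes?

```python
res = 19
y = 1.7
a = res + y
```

int + float returns float (19 + 1.7 = 20.7)

float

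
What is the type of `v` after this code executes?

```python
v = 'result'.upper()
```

str.upper() returns str

str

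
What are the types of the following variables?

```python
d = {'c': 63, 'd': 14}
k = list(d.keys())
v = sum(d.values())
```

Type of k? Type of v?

list(...) returns list; sum of int values returns int

list, int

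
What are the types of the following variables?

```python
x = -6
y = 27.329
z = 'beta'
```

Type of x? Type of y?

x is int; y is float

int, float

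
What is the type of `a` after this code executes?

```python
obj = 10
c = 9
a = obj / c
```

int / int always returns float in Python 3 (10 / 9 = 1.11111)

float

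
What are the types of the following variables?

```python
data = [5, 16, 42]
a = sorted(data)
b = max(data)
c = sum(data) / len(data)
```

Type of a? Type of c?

sorted() returns list; int / int returns float

list, float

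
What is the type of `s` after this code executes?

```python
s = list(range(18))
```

list(range(...)) returns list

list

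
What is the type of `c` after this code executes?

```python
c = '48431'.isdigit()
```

str.isdigit() returns bool

bool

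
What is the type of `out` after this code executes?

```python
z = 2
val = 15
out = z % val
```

int % int returns int (2 % 15 = 2)

int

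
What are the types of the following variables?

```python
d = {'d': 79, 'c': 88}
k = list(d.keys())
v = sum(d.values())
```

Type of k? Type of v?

list(...) returns list; sum of int values returns int

list, int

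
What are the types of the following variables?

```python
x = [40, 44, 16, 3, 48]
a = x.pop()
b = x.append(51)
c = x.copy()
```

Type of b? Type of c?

list.append() returns None; list.copy() returns list

NoneType, list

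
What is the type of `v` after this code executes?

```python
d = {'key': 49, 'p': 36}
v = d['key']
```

Accessing dict[str, int] with key 'key' returns int value 49

int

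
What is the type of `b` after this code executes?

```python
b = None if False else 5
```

Ternary: condition is False, else branch (5) taken → int

int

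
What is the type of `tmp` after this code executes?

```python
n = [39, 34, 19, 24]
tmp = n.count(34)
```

list.count() returns int

int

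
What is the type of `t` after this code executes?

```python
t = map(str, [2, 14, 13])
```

map() returns a map iterator object

map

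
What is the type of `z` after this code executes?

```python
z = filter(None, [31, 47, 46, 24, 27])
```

filter() returns a filter iterator object

filter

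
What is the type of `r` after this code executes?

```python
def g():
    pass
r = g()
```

A function with no return statement returns None

NoneType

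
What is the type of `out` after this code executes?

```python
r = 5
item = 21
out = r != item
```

Comparison operators return bool

bool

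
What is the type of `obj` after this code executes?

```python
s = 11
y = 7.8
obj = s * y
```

int * float returns float (11 * 7.8 = 85.8)

float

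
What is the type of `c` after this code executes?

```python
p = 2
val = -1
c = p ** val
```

int ** negative int returns float

float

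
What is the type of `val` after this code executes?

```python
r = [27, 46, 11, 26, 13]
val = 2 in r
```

'in' operator returns bool

bool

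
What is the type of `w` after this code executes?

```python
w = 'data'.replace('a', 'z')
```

str.replace() returns str

str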